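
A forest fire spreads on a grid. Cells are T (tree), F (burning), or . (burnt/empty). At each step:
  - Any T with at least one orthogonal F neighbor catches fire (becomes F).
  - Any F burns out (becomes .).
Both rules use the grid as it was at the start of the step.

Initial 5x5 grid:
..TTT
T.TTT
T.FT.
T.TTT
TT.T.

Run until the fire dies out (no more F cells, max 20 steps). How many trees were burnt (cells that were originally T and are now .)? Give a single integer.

Answer: 11

Derivation:
Step 1: +3 fires, +1 burnt (F count now 3)
Step 2: +3 fires, +3 burnt (F count now 3)
Step 3: +4 fires, +3 burnt (F count now 4)
Step 4: +1 fires, +4 burnt (F count now 1)
Step 5: +0 fires, +1 burnt (F count now 0)
Fire out after step 5
Initially T: 16, now '.': 20
Total burnt (originally-T cells now '.'): 11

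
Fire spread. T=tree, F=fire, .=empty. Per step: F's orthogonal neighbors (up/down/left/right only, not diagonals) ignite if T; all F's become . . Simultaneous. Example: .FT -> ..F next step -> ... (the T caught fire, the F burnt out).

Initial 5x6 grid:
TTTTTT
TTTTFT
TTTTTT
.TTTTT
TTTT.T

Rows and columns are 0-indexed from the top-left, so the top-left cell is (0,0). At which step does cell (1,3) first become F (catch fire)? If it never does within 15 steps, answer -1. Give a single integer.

Step 1: cell (1,3)='F' (+4 fires, +1 burnt)
  -> target ignites at step 1
Step 2: cell (1,3)='.' (+6 fires, +4 burnt)
Step 3: cell (1,3)='.' (+5 fires, +6 burnt)
Step 4: cell (1,3)='.' (+6 fires, +5 burnt)
Step 5: cell (1,3)='.' (+4 fires, +6 burnt)
Step 6: cell (1,3)='.' (+1 fires, +4 burnt)
Step 7: cell (1,3)='.' (+1 fires, +1 burnt)
Step 8: cell (1,3)='.' (+0 fires, +1 burnt)
  fire out at step 8

1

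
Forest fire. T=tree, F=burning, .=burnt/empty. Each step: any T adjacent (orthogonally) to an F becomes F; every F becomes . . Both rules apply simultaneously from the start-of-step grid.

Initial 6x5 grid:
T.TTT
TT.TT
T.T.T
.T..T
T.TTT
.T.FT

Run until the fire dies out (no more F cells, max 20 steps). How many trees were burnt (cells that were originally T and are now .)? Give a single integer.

Answer: 11

Derivation:
Step 1: +2 fires, +1 burnt (F count now 2)
Step 2: +2 fires, +2 burnt (F count now 2)
Step 3: +1 fires, +2 burnt (F count now 1)
Step 4: +1 fires, +1 burnt (F count now 1)
Step 5: +1 fires, +1 burnt (F count now 1)
Step 6: +2 fires, +1 burnt (F count now 2)
Step 7: +1 fires, +2 burnt (F count now 1)
Step 8: +1 fires, +1 burnt (F count now 1)
Step 9: +0 fires, +1 burnt (F count now 0)
Fire out after step 9
Initially T: 19, now '.': 22
Total burnt (originally-T cells now '.'): 11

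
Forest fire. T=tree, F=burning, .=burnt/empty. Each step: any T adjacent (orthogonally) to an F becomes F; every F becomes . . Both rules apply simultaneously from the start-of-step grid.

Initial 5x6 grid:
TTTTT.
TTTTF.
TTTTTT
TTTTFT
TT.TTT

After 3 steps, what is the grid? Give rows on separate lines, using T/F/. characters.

Step 1: 6 trees catch fire, 2 burn out
  TTTTF.
  TTTF..
  TTTTFT
  TTTF.F
  TT.TFT
Step 2: 7 trees catch fire, 6 burn out
  TTTF..
  TTF...
  TTTF.F
  TTF...
  TT.F.F
Step 3: 4 trees catch fire, 7 burn out
  TTF...
  TF....
  TTF...
  TF....
  TT....

TTF...
TF....
TTF...
TF....
TT....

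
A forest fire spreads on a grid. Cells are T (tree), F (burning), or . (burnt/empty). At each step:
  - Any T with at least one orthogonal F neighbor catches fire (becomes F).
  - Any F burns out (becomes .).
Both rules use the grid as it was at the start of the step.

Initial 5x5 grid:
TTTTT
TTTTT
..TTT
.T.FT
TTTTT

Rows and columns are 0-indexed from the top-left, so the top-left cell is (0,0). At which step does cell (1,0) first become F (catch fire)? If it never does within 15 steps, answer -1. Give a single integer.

Step 1: cell (1,0)='T' (+3 fires, +1 burnt)
Step 2: cell (1,0)='T' (+5 fires, +3 burnt)
Step 3: cell (1,0)='T' (+4 fires, +5 burnt)
Step 4: cell (1,0)='T' (+5 fires, +4 burnt)
Step 5: cell (1,0)='F' (+2 fires, +5 burnt)
  -> target ignites at step 5
Step 6: cell (1,0)='.' (+1 fires, +2 burnt)
Step 7: cell (1,0)='.' (+0 fires, +1 burnt)
  fire out at step 7

5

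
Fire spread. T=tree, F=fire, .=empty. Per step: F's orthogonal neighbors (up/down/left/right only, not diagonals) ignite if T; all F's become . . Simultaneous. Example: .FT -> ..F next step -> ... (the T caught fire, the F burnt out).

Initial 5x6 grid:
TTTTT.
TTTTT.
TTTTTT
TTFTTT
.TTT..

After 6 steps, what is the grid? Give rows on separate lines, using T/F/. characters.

Step 1: 4 trees catch fire, 1 burn out
  TTTTT.
  TTTTT.
  TTFTTT
  TF.FTT
  .TFT..
Step 2: 7 trees catch fire, 4 burn out
  TTTTT.
  TTFTT.
  TF.FTT
  F...FT
  .F.F..
Step 3: 6 trees catch fire, 7 burn out
  TTFTT.
  TF.FT.
  F...FT
  .....F
  ......
Step 4: 5 trees catch fire, 6 burn out
  TF.FT.
  F...F.
  .....F
  ......
  ......
Step 5: 2 trees catch fire, 5 burn out
  F...F.
  ......
  ......
  ......
  ......
Step 6: 0 trees catch fire, 2 burn out
  ......
  ......
  ......
  ......
  ......

......
......
......
......
......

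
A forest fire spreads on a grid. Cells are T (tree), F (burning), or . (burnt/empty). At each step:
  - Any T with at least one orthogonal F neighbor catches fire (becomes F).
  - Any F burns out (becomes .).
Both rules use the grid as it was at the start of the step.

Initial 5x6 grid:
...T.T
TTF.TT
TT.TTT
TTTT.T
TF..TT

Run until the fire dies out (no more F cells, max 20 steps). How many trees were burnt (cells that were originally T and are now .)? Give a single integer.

Answer: 18

Derivation:
Step 1: +3 fires, +2 burnt (F count now 3)
Step 2: +4 fires, +3 burnt (F count now 4)
Step 3: +2 fires, +4 burnt (F count now 2)
Step 4: +1 fires, +2 burnt (F count now 1)
Step 5: +1 fires, +1 burnt (F count now 1)
Step 6: +2 fires, +1 burnt (F count now 2)
Step 7: +2 fires, +2 burnt (F count now 2)
Step 8: +2 fires, +2 burnt (F count now 2)
Step 9: +1 fires, +2 burnt (F count now 1)
Step 10: +0 fires, +1 burnt (F count now 0)
Fire out after step 10
Initially T: 19, now '.': 29
Total burnt (originally-T cells now '.'): 18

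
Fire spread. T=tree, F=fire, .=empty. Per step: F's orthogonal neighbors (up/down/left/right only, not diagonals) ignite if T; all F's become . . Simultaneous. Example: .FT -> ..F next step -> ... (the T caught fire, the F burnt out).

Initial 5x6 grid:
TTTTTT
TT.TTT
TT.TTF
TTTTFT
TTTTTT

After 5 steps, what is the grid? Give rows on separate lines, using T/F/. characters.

Step 1: 5 trees catch fire, 2 burn out
  TTTTTT
  TT.TTF
  TT.TF.
  TTTF.F
  TTTTFT
Step 2: 6 trees catch fire, 5 burn out
  TTTTTF
  TT.TF.
  TT.F..
  TTF...
  TTTF.F
Step 3: 4 trees catch fire, 6 burn out
  TTTTF.
  TT.F..
  TT....
  TF....
  TTF...
Step 4: 4 trees catch fire, 4 burn out
  TTTF..
  TT....
  TF....
  F.....
  TF....
Step 5: 4 trees catch fire, 4 burn out
  TTF...
  TF....
  F.....
  ......
  F.....

TTF...
TF....
F.....
......
F.....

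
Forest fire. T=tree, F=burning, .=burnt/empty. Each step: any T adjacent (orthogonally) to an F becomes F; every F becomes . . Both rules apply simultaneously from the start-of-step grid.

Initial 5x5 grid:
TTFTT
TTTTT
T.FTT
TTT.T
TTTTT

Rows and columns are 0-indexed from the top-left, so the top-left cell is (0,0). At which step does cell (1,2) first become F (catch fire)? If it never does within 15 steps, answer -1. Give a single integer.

Step 1: cell (1,2)='F' (+5 fires, +2 burnt)
  -> target ignites at step 1
Step 2: cell (1,2)='.' (+7 fires, +5 burnt)
Step 3: cell (1,2)='.' (+6 fires, +7 burnt)
Step 4: cell (1,2)='.' (+3 fires, +6 burnt)
Step 5: cell (1,2)='.' (+0 fires, +3 burnt)
  fire out at step 5

1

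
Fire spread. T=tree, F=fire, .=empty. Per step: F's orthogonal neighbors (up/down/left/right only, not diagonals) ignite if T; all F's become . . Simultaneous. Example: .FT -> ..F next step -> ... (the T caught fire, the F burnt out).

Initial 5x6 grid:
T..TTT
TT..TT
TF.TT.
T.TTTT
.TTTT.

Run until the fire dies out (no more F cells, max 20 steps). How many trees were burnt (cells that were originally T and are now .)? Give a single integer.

Step 1: +2 fires, +1 burnt (F count now 2)
Step 2: +2 fires, +2 burnt (F count now 2)
Step 3: +1 fires, +2 burnt (F count now 1)
Step 4: +0 fires, +1 burnt (F count now 0)
Fire out after step 4
Initially T: 20, now '.': 15
Total burnt (originally-T cells now '.'): 5

Answer: 5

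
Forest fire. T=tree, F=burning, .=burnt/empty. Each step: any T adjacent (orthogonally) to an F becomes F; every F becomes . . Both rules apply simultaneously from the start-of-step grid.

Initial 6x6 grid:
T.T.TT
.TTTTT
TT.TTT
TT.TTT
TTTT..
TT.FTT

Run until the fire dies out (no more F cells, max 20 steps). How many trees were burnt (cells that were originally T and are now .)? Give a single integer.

Answer: 26

Derivation:
Step 1: +2 fires, +1 burnt (F count now 2)
Step 2: +3 fires, +2 burnt (F count now 3)
Step 3: +3 fires, +3 burnt (F count now 3)
Step 4: +6 fires, +3 burnt (F count now 6)
Step 5: +6 fires, +6 burnt (F count now 6)
Step 6: +5 fires, +6 burnt (F count now 5)
Step 7: +1 fires, +5 burnt (F count now 1)
Step 8: +0 fires, +1 burnt (F count now 0)
Fire out after step 8
Initially T: 27, now '.': 35
Total burnt (originally-T cells now '.'): 26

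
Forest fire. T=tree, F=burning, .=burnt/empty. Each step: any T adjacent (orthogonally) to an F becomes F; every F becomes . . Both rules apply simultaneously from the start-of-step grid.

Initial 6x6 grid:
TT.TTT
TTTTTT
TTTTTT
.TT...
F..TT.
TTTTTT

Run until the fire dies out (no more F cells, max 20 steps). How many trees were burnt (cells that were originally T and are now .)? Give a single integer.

Step 1: +1 fires, +1 burnt (F count now 1)
Step 2: +1 fires, +1 burnt (F count now 1)
Step 3: +1 fires, +1 burnt (F count now 1)
Step 4: +1 fires, +1 burnt (F count now 1)
Step 5: +2 fires, +1 burnt (F count now 2)
Step 6: +2 fires, +2 burnt (F count now 2)
Step 7: +0 fires, +2 burnt (F count now 0)
Fire out after step 7
Initially T: 27, now '.': 17
Total burnt (originally-T cells now '.'): 8

Answer: 8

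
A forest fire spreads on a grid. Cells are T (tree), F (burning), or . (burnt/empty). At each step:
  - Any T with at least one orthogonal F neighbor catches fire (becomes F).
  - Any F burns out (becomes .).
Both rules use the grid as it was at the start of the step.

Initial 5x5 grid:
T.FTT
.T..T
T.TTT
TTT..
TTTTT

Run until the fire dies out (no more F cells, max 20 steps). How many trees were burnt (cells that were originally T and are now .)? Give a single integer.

Answer: 15

Derivation:
Step 1: +1 fires, +1 burnt (F count now 1)
Step 2: +1 fires, +1 burnt (F count now 1)
Step 3: +1 fires, +1 burnt (F count now 1)
Step 4: +1 fires, +1 burnt (F count now 1)
Step 5: +1 fires, +1 burnt (F count now 1)
Step 6: +1 fires, +1 burnt (F count now 1)
Step 7: +1 fires, +1 burnt (F count now 1)
Step 8: +2 fires, +1 burnt (F count now 2)
Step 9: +3 fires, +2 burnt (F count now 3)
Step 10: +3 fires, +3 burnt (F count now 3)
Step 11: +0 fires, +3 burnt (F count now 0)
Fire out after step 11
Initially T: 17, now '.': 23
Total burnt (originally-T cells now '.'): 15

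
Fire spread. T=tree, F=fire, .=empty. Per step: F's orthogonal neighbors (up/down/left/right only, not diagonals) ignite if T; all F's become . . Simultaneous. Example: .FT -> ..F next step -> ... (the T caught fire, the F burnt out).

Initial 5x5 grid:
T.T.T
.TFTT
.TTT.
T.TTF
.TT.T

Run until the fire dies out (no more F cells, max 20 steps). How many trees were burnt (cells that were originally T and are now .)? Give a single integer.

Answer: 13

Derivation:
Step 1: +6 fires, +2 burnt (F count now 6)
Step 2: +4 fires, +6 burnt (F count now 4)
Step 3: +2 fires, +4 burnt (F count now 2)
Step 4: +1 fires, +2 burnt (F count now 1)
Step 5: +0 fires, +1 burnt (F count now 0)
Fire out after step 5
Initially T: 15, now '.': 23
Total burnt (originally-T cells now '.'): 13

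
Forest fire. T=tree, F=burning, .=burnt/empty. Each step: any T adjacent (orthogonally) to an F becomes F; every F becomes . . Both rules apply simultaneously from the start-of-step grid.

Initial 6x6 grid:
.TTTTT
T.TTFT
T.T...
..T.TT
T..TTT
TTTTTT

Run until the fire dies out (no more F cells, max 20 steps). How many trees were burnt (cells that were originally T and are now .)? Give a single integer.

Answer: 10

Derivation:
Step 1: +3 fires, +1 burnt (F count now 3)
Step 2: +3 fires, +3 burnt (F count now 3)
Step 3: +2 fires, +3 burnt (F count now 2)
Step 4: +2 fires, +2 burnt (F count now 2)
Step 5: +0 fires, +2 burnt (F count now 0)
Fire out after step 5
Initially T: 24, now '.': 22
Total burnt (originally-T cells now '.'): 10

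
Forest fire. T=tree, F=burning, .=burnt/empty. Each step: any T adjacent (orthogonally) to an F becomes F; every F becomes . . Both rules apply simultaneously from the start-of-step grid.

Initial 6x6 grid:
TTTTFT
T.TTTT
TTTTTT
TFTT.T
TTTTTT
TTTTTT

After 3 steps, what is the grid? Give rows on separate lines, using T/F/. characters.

Step 1: 7 trees catch fire, 2 burn out
  TTTF.F
  T.TTFT
  TFTTTT
  F.FT.T
  TFTTTT
  TTTTTT
Step 2: 10 trees catch fire, 7 burn out
  TTF...
  T.TF.F
  F.FTFT
  ...F.T
  F.FTTT
  TFTTTT
Step 3: 8 trees catch fire, 10 burn out
  TF....
  F.F...
  ...F.F
  .....T
  ...FTT
  F.FTTT

TF....
F.F...
...F.F
.....T
...FTT
F.FTTT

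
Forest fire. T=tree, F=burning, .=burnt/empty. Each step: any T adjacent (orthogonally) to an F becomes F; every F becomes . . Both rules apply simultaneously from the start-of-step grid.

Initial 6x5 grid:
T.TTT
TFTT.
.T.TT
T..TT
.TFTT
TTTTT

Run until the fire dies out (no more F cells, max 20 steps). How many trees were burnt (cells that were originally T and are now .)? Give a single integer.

Answer: 20

Derivation:
Step 1: +6 fires, +2 burnt (F count now 6)
Step 2: +7 fires, +6 burnt (F count now 7)
Step 3: +5 fires, +7 burnt (F count now 5)
Step 4: +2 fires, +5 burnt (F count now 2)
Step 5: +0 fires, +2 burnt (F count now 0)
Fire out after step 5
Initially T: 21, now '.': 29
Total burnt (originally-T cells now '.'): 20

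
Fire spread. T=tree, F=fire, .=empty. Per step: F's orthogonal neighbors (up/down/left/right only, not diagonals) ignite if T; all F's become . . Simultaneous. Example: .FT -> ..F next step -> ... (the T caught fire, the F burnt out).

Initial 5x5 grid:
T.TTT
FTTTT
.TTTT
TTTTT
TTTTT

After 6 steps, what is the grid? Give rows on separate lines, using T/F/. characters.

Step 1: 2 trees catch fire, 1 burn out
  F.TTT
  .FTTT
  .TTTT
  TTTTT
  TTTTT
Step 2: 2 trees catch fire, 2 burn out
  ..TTT
  ..FTT
  .FTTT
  TTTTT
  TTTTT
Step 3: 4 trees catch fire, 2 burn out
  ..FTT
  ...FT
  ..FTT
  TFTTT
  TTTTT
Step 4: 6 trees catch fire, 4 burn out
  ...FT
  ....F
  ...FT
  F.FTT
  TFTTT
Step 5: 5 trees catch fire, 6 burn out
  ....F
  .....
  ....F
  ...FT
  F.FTT
Step 6: 2 trees catch fire, 5 burn out
  .....
  .....
  .....
  ....F
  ...FT

.....
.....
.....
....F
...FT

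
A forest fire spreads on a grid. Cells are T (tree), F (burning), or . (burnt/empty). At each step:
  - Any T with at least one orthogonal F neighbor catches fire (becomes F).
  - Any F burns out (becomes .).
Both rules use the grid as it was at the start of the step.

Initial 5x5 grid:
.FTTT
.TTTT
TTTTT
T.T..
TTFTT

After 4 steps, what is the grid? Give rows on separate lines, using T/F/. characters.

Step 1: 5 trees catch fire, 2 burn out
  ..FTT
  .FTTT
  TTTTT
  T.F..
  TF.FT
Step 2: 6 trees catch fire, 5 burn out
  ...FT
  ..FTT
  TFFTT
  T....
  F...F
Step 3: 5 trees catch fire, 6 burn out
  ....F
  ...FT
  F..FT
  F....
  .....
Step 4: 2 trees catch fire, 5 burn out
  .....
  ....F
  ....F
  .....
  .....

.....
....F
....F
.....
.....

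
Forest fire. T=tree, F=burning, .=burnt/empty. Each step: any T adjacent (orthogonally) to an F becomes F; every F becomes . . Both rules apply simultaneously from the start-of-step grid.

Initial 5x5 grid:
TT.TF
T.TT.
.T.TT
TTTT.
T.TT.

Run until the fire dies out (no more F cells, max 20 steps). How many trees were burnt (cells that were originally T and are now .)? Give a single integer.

Answer: 13

Derivation:
Step 1: +1 fires, +1 burnt (F count now 1)
Step 2: +1 fires, +1 burnt (F count now 1)
Step 3: +2 fires, +1 burnt (F count now 2)
Step 4: +2 fires, +2 burnt (F count now 2)
Step 5: +2 fires, +2 burnt (F count now 2)
Step 6: +2 fires, +2 burnt (F count now 2)
Step 7: +2 fires, +2 burnt (F count now 2)
Step 8: +1 fires, +2 burnt (F count now 1)
Step 9: +0 fires, +1 burnt (F count now 0)
Fire out after step 9
Initially T: 16, now '.': 22
Total burnt (originally-T cells now '.'): 13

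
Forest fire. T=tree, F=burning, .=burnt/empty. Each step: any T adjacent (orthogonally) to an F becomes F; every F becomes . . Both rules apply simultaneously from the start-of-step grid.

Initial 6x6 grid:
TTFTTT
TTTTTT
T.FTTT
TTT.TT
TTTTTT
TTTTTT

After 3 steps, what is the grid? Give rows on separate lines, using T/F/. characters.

Step 1: 5 trees catch fire, 2 burn out
  TF.FTT
  TTFTTT
  T..FTT
  TTF.TT
  TTTTTT
  TTTTTT
Step 2: 7 trees catch fire, 5 burn out
  F...FT
  TF.FTT
  T...FT
  TF..TT
  TTFTTT
  TTTTTT
Step 3: 9 trees catch fire, 7 burn out
  .....F
  F...FT
  T....F
  F...FT
  TF.FTT
  TTFTTT

.....F
F...FT
T....F
F...FT
TF.FTT
TTFTTT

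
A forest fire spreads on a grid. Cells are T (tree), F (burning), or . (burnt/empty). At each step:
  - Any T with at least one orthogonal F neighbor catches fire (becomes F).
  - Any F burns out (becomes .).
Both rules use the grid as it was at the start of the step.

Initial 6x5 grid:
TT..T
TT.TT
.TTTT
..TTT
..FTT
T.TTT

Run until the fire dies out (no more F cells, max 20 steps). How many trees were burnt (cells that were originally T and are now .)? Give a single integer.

Answer: 19

Derivation:
Step 1: +3 fires, +1 burnt (F count now 3)
Step 2: +4 fires, +3 burnt (F count now 4)
Step 3: +4 fires, +4 burnt (F count now 4)
Step 4: +3 fires, +4 burnt (F count now 3)
Step 5: +3 fires, +3 burnt (F count now 3)
Step 6: +2 fires, +3 burnt (F count now 2)
Step 7: +0 fires, +2 burnt (F count now 0)
Fire out after step 7
Initially T: 20, now '.': 29
Total burnt (originally-T cells now '.'): 19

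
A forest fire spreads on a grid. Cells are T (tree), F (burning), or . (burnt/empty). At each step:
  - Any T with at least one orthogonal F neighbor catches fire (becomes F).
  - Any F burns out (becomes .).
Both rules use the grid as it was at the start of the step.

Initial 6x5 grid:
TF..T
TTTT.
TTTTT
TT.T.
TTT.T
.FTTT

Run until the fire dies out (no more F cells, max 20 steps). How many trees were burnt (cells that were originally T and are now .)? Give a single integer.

Step 1: +4 fires, +2 burnt (F count now 4)
Step 2: +7 fires, +4 burnt (F count now 7)
Step 3: +5 fires, +7 burnt (F count now 5)
Step 4: +2 fires, +5 burnt (F count now 2)
Step 5: +2 fires, +2 burnt (F count now 2)
Step 6: +0 fires, +2 burnt (F count now 0)
Fire out after step 6
Initially T: 21, now '.': 29
Total burnt (originally-T cells now '.'): 20

Answer: 20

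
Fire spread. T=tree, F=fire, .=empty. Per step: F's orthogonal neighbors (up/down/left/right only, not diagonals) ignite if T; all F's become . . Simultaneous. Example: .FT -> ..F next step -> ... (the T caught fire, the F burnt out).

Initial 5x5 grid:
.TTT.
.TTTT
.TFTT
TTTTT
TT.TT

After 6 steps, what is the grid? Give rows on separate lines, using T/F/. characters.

Step 1: 4 trees catch fire, 1 burn out
  .TTT.
  .TFTT
  .F.FT
  TTFTT
  TT.TT
Step 2: 6 trees catch fire, 4 burn out
  .TFT.
  .F.FT
  ....F
  TF.FT
  TT.TT
Step 3: 7 trees catch fire, 6 burn out
  .F.F.
  ....F
  .....
  F...F
  TF.FT
Step 4: 2 trees catch fire, 7 burn out
  .....
  .....
  .....
  .....
  F...F
Step 5: 0 trees catch fire, 2 burn out
  .....
  .....
  .....
  .....
  .....
Step 6: 0 trees catch fire, 0 burn out
  .....
  .....
  .....
  .....
  .....

.....
.....
.....
.....
.....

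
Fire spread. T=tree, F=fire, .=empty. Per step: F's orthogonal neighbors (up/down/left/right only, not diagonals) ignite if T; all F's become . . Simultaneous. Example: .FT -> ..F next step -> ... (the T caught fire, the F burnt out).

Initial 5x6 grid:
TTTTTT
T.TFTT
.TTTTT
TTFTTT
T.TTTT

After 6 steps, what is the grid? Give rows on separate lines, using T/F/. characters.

Step 1: 8 trees catch fire, 2 burn out
  TTTFTT
  T.F.FT
  .TFFTT
  TF.FTT
  T.FTTT
Step 2: 8 trees catch fire, 8 burn out
  TTF.FT
  T....F
  .F..FT
  F...FT
  T..FTT
Step 3: 6 trees catch fire, 8 burn out
  TF...F
  T.....
  .....F
  .....F
  F...FT
Step 4: 2 trees catch fire, 6 burn out
  F.....
  T.....
  ......
  ......
  .....F
Step 5: 1 trees catch fire, 2 burn out
  ......
  F.....
  ......
  ......
  ......
Step 6: 0 trees catch fire, 1 burn out
  ......
  ......
  ......
  ......
  ......

......
......
......
......
......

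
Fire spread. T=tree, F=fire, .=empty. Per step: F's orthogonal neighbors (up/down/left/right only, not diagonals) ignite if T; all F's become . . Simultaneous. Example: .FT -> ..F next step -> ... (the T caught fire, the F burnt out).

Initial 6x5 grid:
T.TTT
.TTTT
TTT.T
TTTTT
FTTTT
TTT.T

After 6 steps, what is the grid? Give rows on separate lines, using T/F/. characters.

Step 1: 3 trees catch fire, 1 burn out
  T.TTT
  .TTTT
  TTT.T
  FTTTT
  .FTTT
  FTT.T
Step 2: 4 trees catch fire, 3 burn out
  T.TTT
  .TTTT
  FTT.T
  .FTTT
  ..FTT
  .FT.T
Step 3: 4 trees catch fire, 4 burn out
  T.TTT
  .TTTT
  .FT.T
  ..FTT
  ...FT
  ..F.T
Step 4: 4 trees catch fire, 4 burn out
  T.TTT
  .FTTT
  ..F.T
  ...FT
  ....F
  ....T
Step 5: 3 trees catch fire, 4 burn out
  T.TTT
  ..FTT
  ....T
  ....F
  .....
  ....F
Step 6: 3 trees catch fire, 3 burn out
  T.FTT
  ...FT
  ....F
  .....
  .....
  .....

T.FTT
...FT
....F
.....
.....
.....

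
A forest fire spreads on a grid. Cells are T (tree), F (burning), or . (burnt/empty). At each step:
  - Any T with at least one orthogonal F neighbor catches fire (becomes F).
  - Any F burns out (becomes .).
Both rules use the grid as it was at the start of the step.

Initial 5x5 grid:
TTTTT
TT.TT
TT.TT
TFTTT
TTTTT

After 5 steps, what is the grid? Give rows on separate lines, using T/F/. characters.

Step 1: 4 trees catch fire, 1 burn out
  TTTTT
  TT.TT
  TF.TT
  F.FTT
  TFTTT
Step 2: 5 trees catch fire, 4 burn out
  TTTTT
  TF.TT
  F..TT
  ...FT
  F.FTT
Step 3: 5 trees catch fire, 5 burn out
  TFTTT
  F..TT
  ...FT
  ....F
  ...FT
Step 4: 5 trees catch fire, 5 burn out
  F.FTT
  ...FT
  ....F
  .....
  ....F
Step 5: 2 trees catch fire, 5 burn out
  ...FT
  ....F
  .....
  .....
  .....

...FT
....F
.....
.....
.....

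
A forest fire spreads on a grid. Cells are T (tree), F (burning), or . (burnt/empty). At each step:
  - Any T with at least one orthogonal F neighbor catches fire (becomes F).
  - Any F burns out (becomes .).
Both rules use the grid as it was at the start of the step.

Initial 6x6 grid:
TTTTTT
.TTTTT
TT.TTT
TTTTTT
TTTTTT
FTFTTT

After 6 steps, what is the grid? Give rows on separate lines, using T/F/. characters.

Step 1: 4 trees catch fire, 2 burn out
  TTTTTT
  .TTTTT
  TT.TTT
  TTTTTT
  FTFTTT
  .F.FTT
Step 2: 5 trees catch fire, 4 burn out
  TTTTTT
  .TTTTT
  TT.TTT
  FTFTTT
  .F.FTT
  ....FT
Step 3: 5 trees catch fire, 5 burn out
  TTTTTT
  .TTTTT
  FT.TTT
  .F.FTT
  ....FT
  .....F
Step 4: 4 trees catch fire, 5 burn out
  TTTTTT
  .TTTTT
  .F.FTT
  ....FT
  .....F
  ......
Step 5: 4 trees catch fire, 4 burn out
  TTTTTT
  .FTFTT
  ....FT
  .....F
  ......
  ......
Step 6: 5 trees catch fire, 4 burn out
  TFTFTT
  ..F.FT
  .....F
  ......
  ......
  ......

TFTFTT
..F.FT
.....F
......
......
......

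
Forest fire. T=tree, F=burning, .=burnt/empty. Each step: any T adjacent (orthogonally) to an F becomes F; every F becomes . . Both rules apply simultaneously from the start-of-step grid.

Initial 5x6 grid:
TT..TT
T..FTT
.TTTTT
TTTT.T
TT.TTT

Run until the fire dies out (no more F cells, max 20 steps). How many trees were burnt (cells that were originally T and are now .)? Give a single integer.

Step 1: +2 fires, +1 burnt (F count now 2)
Step 2: +5 fires, +2 burnt (F count now 5)
Step 3: +5 fires, +5 burnt (F count now 5)
Step 4: +3 fires, +5 burnt (F count now 3)
Step 5: +3 fires, +3 burnt (F count now 3)
Step 6: +1 fires, +3 burnt (F count now 1)
Step 7: +0 fires, +1 burnt (F count now 0)
Fire out after step 7
Initially T: 22, now '.': 27
Total burnt (originally-T cells now '.'): 19

Answer: 19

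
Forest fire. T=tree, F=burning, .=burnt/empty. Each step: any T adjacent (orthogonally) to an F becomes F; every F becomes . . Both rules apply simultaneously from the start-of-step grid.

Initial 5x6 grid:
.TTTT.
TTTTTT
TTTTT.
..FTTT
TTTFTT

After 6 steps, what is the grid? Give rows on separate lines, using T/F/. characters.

Step 1: 4 trees catch fire, 2 burn out
  .TTTT.
  TTTTTT
  TTFTT.
  ...FTT
  TTF.FT
Step 2: 6 trees catch fire, 4 burn out
  .TTTT.
  TTFTTT
  TF.FT.
  ....FT
  TF...F
Step 3: 7 trees catch fire, 6 burn out
  .TFTT.
  TF.FTT
  F...F.
  .....F
  F.....
Step 4: 4 trees catch fire, 7 burn out
  .F.FT.
  F...FT
  ......
  ......
  ......
Step 5: 2 trees catch fire, 4 burn out
  ....F.
  .....F
  ......
  ......
  ......
Step 6: 0 trees catch fire, 2 burn out
  ......
  ......
  ......
  ......
  ......

......
......
......
......
......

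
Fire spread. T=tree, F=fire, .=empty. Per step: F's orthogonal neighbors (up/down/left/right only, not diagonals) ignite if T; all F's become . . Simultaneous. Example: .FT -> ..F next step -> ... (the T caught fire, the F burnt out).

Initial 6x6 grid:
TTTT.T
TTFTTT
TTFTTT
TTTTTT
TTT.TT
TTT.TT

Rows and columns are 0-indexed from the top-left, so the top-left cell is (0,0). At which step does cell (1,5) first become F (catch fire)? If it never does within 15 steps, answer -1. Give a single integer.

Step 1: cell (1,5)='T' (+6 fires, +2 burnt)
Step 2: cell (1,5)='T' (+9 fires, +6 burnt)
Step 3: cell (1,5)='F' (+7 fires, +9 burnt)
  -> target ignites at step 3
Step 4: cell (1,5)='.' (+5 fires, +7 burnt)
Step 5: cell (1,5)='.' (+3 fires, +5 burnt)
Step 6: cell (1,5)='.' (+1 fires, +3 burnt)
Step 7: cell (1,5)='.' (+0 fires, +1 burnt)
  fire out at step 7

3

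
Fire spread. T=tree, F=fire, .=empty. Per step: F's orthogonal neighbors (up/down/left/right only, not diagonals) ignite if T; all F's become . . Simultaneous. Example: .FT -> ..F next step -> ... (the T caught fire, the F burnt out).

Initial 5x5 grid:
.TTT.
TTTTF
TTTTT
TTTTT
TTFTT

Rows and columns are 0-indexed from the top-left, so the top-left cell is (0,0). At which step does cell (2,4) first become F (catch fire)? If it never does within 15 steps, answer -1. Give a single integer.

Step 1: cell (2,4)='F' (+5 fires, +2 burnt)
  -> target ignites at step 1
Step 2: cell (2,4)='.' (+9 fires, +5 burnt)
Step 3: cell (2,4)='.' (+4 fires, +9 burnt)
Step 4: cell (2,4)='.' (+3 fires, +4 burnt)
Step 5: cell (2,4)='.' (+0 fires, +3 burnt)
  fire out at step 5

1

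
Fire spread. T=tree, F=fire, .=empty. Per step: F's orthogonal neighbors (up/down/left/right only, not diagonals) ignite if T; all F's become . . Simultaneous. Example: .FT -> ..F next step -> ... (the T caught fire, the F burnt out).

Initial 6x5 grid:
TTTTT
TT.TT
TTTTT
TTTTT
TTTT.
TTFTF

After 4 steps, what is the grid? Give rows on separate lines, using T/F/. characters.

Step 1: 3 trees catch fire, 2 burn out
  TTTTT
  TT.TT
  TTTTT
  TTTTT
  TTFT.
  TF.F.
Step 2: 4 trees catch fire, 3 burn out
  TTTTT
  TT.TT
  TTTTT
  TTFTT
  TF.F.
  F....
Step 3: 4 trees catch fire, 4 burn out
  TTTTT
  TT.TT
  TTFTT
  TF.FT
  F....
  .....
Step 4: 4 trees catch fire, 4 burn out
  TTTTT
  TT.TT
  TF.FT
  F...F
  .....
  .....

TTTTT
TT.TT
TF.FT
F...F
.....
.....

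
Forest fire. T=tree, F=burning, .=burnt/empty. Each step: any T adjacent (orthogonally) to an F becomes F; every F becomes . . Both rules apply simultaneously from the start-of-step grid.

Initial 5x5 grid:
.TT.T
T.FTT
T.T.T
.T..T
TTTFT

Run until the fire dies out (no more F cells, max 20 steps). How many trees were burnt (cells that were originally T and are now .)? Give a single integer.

Answer: 13

Derivation:
Step 1: +5 fires, +2 burnt (F count now 5)
Step 2: +4 fires, +5 burnt (F count now 4)
Step 3: +4 fires, +4 burnt (F count now 4)
Step 4: +0 fires, +4 burnt (F count now 0)
Fire out after step 4
Initially T: 15, now '.': 23
Total burnt (originally-T cells now '.'): 13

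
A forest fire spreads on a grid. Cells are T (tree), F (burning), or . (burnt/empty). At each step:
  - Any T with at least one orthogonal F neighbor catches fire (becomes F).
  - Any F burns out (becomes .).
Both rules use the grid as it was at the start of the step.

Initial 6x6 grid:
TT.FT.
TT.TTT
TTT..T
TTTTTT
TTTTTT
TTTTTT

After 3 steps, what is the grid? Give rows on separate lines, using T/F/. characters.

Step 1: 2 trees catch fire, 1 burn out
  TT..F.
  TT.FTT
  TTT..T
  TTTTTT
  TTTTTT
  TTTTTT
Step 2: 1 trees catch fire, 2 burn out
  TT....
  TT..FT
  TTT..T
  TTTTTT
  TTTTTT
  TTTTTT
Step 3: 1 trees catch fire, 1 burn out
  TT....
  TT...F
  TTT..T
  TTTTTT
  TTTTTT
  TTTTTT

TT....
TT...F
TTT..T
TTTTTT
TTTTTT
TTTTTT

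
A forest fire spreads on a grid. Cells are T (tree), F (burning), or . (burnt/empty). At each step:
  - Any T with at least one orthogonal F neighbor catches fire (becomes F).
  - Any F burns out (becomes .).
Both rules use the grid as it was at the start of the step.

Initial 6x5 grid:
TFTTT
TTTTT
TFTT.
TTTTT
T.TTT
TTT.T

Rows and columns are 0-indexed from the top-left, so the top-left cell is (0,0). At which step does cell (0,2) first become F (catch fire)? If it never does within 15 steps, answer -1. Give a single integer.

Step 1: cell (0,2)='F' (+6 fires, +2 burnt)
  -> target ignites at step 1
Step 2: cell (0,2)='.' (+6 fires, +6 burnt)
Step 3: cell (0,2)='.' (+5 fires, +6 burnt)
Step 4: cell (0,2)='.' (+5 fires, +5 burnt)
Step 5: cell (0,2)='.' (+2 fires, +5 burnt)
Step 6: cell (0,2)='.' (+1 fires, +2 burnt)
Step 7: cell (0,2)='.' (+0 fires, +1 burnt)
  fire out at step 7

1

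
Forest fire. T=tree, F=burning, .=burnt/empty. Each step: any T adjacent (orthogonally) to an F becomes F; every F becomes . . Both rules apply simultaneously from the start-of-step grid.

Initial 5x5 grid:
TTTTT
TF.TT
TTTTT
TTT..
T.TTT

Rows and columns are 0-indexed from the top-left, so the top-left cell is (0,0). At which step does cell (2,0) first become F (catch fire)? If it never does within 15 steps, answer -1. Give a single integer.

Step 1: cell (2,0)='T' (+3 fires, +1 burnt)
Step 2: cell (2,0)='F' (+5 fires, +3 burnt)
  -> target ignites at step 2
Step 3: cell (2,0)='.' (+4 fires, +5 burnt)
Step 4: cell (2,0)='.' (+5 fires, +4 burnt)
Step 5: cell (2,0)='.' (+2 fires, +5 burnt)
Step 6: cell (2,0)='.' (+1 fires, +2 burnt)
Step 7: cell (2,0)='.' (+0 fires, +1 burnt)
  fire out at step 7

2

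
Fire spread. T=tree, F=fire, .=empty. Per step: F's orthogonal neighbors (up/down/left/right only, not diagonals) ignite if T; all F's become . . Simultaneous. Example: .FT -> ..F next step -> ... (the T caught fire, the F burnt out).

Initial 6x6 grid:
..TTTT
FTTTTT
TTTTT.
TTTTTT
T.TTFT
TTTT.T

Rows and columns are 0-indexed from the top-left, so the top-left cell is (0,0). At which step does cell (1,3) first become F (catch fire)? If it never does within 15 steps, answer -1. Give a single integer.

Step 1: cell (1,3)='T' (+5 fires, +2 burnt)
Step 2: cell (1,3)='T' (+9 fires, +5 burnt)
Step 3: cell (1,3)='F' (+9 fires, +9 burnt)
  -> target ignites at step 3
Step 4: cell (1,3)='.' (+5 fires, +9 burnt)
Step 5: cell (1,3)='.' (+1 fires, +5 burnt)
Step 6: cell (1,3)='.' (+0 fires, +1 burnt)
  fire out at step 6

3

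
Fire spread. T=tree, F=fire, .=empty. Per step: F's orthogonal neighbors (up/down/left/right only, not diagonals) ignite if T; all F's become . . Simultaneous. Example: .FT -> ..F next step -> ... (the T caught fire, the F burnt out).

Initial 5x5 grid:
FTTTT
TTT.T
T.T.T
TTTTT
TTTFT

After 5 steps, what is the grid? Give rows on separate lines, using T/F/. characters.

Step 1: 5 trees catch fire, 2 burn out
  .FTTT
  FTT.T
  T.T.T
  TTTFT
  TTF.F
Step 2: 6 trees catch fire, 5 burn out
  ..FTT
  .FT.T
  F.T.T
  TTF.F
  TF...
Step 3: 7 trees catch fire, 6 burn out
  ...FT
  ..F.T
  ..F.F
  FF...
  F....
Step 4: 2 trees catch fire, 7 burn out
  ....F
  ....F
  .....
  .....
  .....
Step 5: 0 trees catch fire, 2 burn out
  .....
  .....
  .....
  .....
  .....

.....
.....
.....
.....
.....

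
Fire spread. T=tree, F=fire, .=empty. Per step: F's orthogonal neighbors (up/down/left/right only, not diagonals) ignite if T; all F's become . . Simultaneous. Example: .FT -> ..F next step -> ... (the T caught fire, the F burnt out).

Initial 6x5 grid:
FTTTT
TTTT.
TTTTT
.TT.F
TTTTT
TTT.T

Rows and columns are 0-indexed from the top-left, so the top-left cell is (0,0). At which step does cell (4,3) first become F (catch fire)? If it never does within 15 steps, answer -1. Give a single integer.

Step 1: cell (4,3)='T' (+4 fires, +2 burnt)
Step 2: cell (4,3)='F' (+6 fires, +4 burnt)
  -> target ignites at step 2
Step 3: cell (4,3)='.' (+6 fires, +6 burnt)
Step 4: cell (4,3)='.' (+5 fires, +6 burnt)
Step 5: cell (4,3)='.' (+2 fires, +5 burnt)
Step 6: cell (4,3)='.' (+1 fires, +2 burnt)
Step 7: cell (4,3)='.' (+0 fires, +1 burnt)
  fire out at step 7

2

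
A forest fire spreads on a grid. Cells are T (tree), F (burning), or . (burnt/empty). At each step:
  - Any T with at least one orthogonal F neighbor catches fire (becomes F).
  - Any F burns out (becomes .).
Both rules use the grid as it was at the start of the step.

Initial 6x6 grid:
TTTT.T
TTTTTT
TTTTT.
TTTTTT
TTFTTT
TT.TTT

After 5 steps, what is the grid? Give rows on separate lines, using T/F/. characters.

Step 1: 3 trees catch fire, 1 burn out
  TTTT.T
  TTTTTT
  TTTTT.
  TTFTTT
  TF.FTT
  TT.TTT
Step 2: 7 trees catch fire, 3 burn out
  TTTT.T
  TTTTTT
  TTFTT.
  TF.FTT
  F...FT
  TF.FTT
Step 3: 8 trees catch fire, 7 burn out
  TTTT.T
  TTFTTT
  TF.FT.
  F...FT
  .....F
  F...FT
Step 4: 7 trees catch fire, 8 burn out
  TTFT.T
  TF.FTT
  F...F.
  .....F
  ......
  .....F
Step 5: 4 trees catch fire, 7 burn out
  TF.F.T
  F...FT
  ......
  ......
  ......
  ......

TF.F.T
F...FT
......
......
......
......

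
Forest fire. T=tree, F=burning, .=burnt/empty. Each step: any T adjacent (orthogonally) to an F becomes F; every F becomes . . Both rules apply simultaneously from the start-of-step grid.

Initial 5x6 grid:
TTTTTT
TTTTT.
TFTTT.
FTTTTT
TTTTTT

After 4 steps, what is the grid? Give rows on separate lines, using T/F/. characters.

Step 1: 5 trees catch fire, 2 burn out
  TTTTTT
  TFTTT.
  F.FTT.
  .FTTTT
  FTTTTT
Step 2: 6 trees catch fire, 5 burn out
  TFTTTT
  F.FTT.
  ...FT.
  ..FTTT
  .FTTTT
Step 3: 6 trees catch fire, 6 burn out
  F.FTTT
  ...FT.
  ....F.
  ...FTT
  ..FTTT
Step 4: 4 trees catch fire, 6 burn out
  ...FTT
  ....F.
  ......
  ....FT
  ...FTT

...FTT
....F.
......
....FT
...FTT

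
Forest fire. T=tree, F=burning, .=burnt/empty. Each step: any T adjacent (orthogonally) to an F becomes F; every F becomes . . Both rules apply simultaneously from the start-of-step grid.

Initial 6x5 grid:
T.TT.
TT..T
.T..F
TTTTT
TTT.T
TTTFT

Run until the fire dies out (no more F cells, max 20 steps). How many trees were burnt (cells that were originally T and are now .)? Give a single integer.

Answer: 18

Derivation:
Step 1: +4 fires, +2 burnt (F count now 4)
Step 2: +4 fires, +4 burnt (F count now 4)
Step 3: +3 fires, +4 burnt (F count now 3)
Step 4: +2 fires, +3 burnt (F count now 2)
Step 5: +2 fires, +2 burnt (F count now 2)
Step 6: +1 fires, +2 burnt (F count now 1)
Step 7: +1 fires, +1 burnt (F count now 1)
Step 8: +1 fires, +1 burnt (F count now 1)
Step 9: +0 fires, +1 burnt (F count now 0)
Fire out after step 9
Initially T: 20, now '.': 28
Total burnt (originally-T cells now '.'): 18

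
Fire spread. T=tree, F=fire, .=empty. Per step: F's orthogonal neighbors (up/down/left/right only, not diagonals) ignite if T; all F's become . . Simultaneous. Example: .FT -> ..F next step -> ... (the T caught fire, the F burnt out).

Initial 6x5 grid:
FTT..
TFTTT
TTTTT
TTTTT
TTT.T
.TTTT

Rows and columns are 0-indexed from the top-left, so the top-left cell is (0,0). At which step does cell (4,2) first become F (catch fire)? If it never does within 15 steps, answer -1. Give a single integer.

Step 1: cell (4,2)='T' (+4 fires, +2 burnt)
Step 2: cell (4,2)='T' (+5 fires, +4 burnt)
Step 3: cell (4,2)='T' (+5 fires, +5 burnt)
Step 4: cell (4,2)='F' (+5 fires, +5 burnt)
  -> target ignites at step 4
Step 5: cell (4,2)='.' (+2 fires, +5 burnt)
Step 6: cell (4,2)='.' (+2 fires, +2 burnt)
Step 7: cell (4,2)='.' (+1 fires, +2 burnt)
Step 8: cell (4,2)='.' (+0 fires, +1 burnt)
  fire out at step 8

4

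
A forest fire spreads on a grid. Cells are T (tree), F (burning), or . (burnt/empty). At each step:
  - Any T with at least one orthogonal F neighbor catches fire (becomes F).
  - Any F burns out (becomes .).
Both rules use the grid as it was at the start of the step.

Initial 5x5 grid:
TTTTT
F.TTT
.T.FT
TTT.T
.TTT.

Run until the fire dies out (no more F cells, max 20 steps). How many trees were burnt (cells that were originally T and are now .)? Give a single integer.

Answer: 10

Derivation:
Step 1: +3 fires, +2 burnt (F count now 3)
Step 2: +5 fires, +3 burnt (F count now 5)
Step 3: +2 fires, +5 burnt (F count now 2)
Step 4: +0 fires, +2 burnt (F count now 0)
Fire out after step 4
Initially T: 17, now '.': 18
Total burnt (originally-T cells now '.'): 10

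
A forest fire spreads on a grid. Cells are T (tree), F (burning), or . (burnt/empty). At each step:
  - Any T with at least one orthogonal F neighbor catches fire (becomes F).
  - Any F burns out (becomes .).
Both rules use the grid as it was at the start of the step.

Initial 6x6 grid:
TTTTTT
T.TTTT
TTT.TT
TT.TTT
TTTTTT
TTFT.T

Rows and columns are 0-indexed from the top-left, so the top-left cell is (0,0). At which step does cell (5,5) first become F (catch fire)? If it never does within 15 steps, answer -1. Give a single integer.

Step 1: cell (5,5)='T' (+3 fires, +1 burnt)
Step 2: cell (5,5)='T' (+3 fires, +3 burnt)
Step 3: cell (5,5)='T' (+4 fires, +3 burnt)
Step 4: cell (5,5)='T' (+4 fires, +4 burnt)
Step 5: cell (5,5)='F' (+5 fires, +4 burnt)
  -> target ignites at step 5
Step 6: cell (5,5)='.' (+4 fires, +5 burnt)
Step 7: cell (5,5)='.' (+5 fires, +4 burnt)
Step 8: cell (5,5)='.' (+3 fires, +5 burnt)
Step 9: cell (5,5)='.' (+0 fires, +3 burnt)
  fire out at step 9

5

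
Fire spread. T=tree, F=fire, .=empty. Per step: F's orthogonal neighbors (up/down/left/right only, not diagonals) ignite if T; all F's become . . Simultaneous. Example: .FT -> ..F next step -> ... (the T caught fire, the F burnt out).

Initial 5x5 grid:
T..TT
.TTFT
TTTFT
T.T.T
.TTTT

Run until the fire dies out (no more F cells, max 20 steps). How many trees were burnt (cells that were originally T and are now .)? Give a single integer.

Answer: 16

Derivation:
Step 1: +5 fires, +2 burnt (F count now 5)
Step 2: +5 fires, +5 burnt (F count now 5)
Step 3: +3 fires, +5 burnt (F count now 3)
Step 4: +3 fires, +3 burnt (F count now 3)
Step 5: +0 fires, +3 burnt (F count now 0)
Fire out after step 5
Initially T: 17, now '.': 24
Total burnt (originally-T cells now '.'): 16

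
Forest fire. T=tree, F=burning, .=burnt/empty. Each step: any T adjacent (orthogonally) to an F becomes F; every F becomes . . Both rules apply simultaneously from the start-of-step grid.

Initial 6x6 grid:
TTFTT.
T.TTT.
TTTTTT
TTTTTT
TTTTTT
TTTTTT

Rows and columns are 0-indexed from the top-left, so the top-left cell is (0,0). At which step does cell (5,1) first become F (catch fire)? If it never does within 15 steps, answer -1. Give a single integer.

Step 1: cell (5,1)='T' (+3 fires, +1 burnt)
Step 2: cell (5,1)='T' (+4 fires, +3 burnt)
Step 3: cell (5,1)='T' (+5 fires, +4 burnt)
Step 4: cell (5,1)='T' (+5 fires, +5 burnt)
Step 5: cell (5,1)='T' (+6 fires, +5 burnt)
Step 6: cell (5,1)='F' (+5 fires, +6 burnt)
  -> target ignites at step 6
Step 7: cell (5,1)='.' (+3 fires, +5 burnt)
Step 8: cell (5,1)='.' (+1 fires, +3 burnt)
Step 9: cell (5,1)='.' (+0 fires, +1 burnt)
  fire out at step 9

6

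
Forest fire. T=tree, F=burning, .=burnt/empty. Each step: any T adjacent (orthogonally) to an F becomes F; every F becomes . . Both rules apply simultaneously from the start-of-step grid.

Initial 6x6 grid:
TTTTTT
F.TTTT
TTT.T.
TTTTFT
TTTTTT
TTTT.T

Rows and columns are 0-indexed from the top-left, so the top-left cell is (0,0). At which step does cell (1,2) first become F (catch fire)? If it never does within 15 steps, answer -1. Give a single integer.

Step 1: cell (1,2)='T' (+6 fires, +2 burnt)
Step 2: cell (1,2)='T' (+7 fires, +6 burnt)
Step 3: cell (1,2)='T' (+10 fires, +7 burnt)
Step 4: cell (1,2)='F' (+6 fires, +10 burnt)
  -> target ignites at step 4
Step 5: cell (1,2)='.' (+1 fires, +6 burnt)
Step 6: cell (1,2)='.' (+0 fires, +1 burnt)
  fire out at step 6

4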